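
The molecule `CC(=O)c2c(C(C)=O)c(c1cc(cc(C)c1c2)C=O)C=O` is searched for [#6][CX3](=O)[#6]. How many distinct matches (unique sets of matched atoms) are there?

2

[#6][CX3](=O)[#6] is the SMARTS for a ketone: a carbonyl carbon (no H) flanked by two carbons.
The molecule carries 2 separate instances of an acetyl/ketone group (-C(=O)CH3) meeting every constraint; each maps to a distinct set of atoms, giving 2 matches.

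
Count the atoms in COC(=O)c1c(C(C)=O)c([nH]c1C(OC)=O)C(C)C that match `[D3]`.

The query [D3] means: atom with exactly three heavy-atom neighbours.
Check the 19 heavy atoms by environment: 1× n (aromatic, D2) → no; 4× c (aromatic, D3) → match; 4× C (D3) → match; 5× C (D1) → no; 3× O (D1) → no; 2× O (D2) → no.
Summing the matching environments: 4 + 4 = 8 matching atoms.

8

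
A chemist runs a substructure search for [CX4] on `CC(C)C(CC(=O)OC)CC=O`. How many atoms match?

7

The query [CX4] means: C with X4: aliphatic carbon with exactly 4 total connections (bonds + H).
Check the 12 heavy atoms by environment: 7× C (X4) → match; 2× C (X3) → no; 2× O (X1) → no; 1× O (X2) → no.
That gives 7 matching atoms.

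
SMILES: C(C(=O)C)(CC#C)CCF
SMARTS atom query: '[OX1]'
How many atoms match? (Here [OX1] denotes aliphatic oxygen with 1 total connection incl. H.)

1

The query [OX1] means: aliphatic oxygen with one total connection — typically a carbonyl =O or an oxide.
Check the 10 heavy atoms by environment: 5× C (X4) → no; 1× F (X1) → no; 1× C (X3) → no; 1× O (X1) → match; 2× C (X2) → no.
That gives 1 matching atom.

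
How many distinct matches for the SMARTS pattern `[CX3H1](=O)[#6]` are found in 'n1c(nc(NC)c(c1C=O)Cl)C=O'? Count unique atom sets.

2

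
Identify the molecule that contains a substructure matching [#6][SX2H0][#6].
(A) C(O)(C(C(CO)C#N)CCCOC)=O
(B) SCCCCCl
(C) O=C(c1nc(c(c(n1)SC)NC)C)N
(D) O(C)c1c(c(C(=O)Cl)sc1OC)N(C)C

[#6][SX2H0][#6] describes an aliphatic sulfur bridging two carbons with no H on the sulfur (a thioether).
(A) has a methoxy ether (-OCH3) but the bridging atom is O, not S.
(B) has a thiol (-SH) but the sulfur has H1, not H0 bridging two carbons.
(C) contains a methylthio ether (-SCH3), which satisfies every atom and bond constraint.
(D) has a methoxy ether (-OCH3) but the bridging atom is O, not S.
So the answer is (C).

C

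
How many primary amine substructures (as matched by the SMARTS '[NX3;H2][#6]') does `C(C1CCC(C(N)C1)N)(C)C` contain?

2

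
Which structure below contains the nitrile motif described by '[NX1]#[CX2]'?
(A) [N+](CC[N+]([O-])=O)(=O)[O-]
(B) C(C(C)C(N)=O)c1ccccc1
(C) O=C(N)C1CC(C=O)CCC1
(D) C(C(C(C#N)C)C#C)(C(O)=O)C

[NX1]#[CX2] describes a nitrogen triple-bonded to a two-connected carbon (a nitrile).
(A) has a nitro group (-[N+](=O)[O-]) but there is no C#N triple bond.
(B) has a primary amide (-C(=O)NH2) but the nitrogen is NX3, not NX1.
(C) has a primary amide (-C(=O)NH2) but the nitrogen is NX3, not NX1.
(D) contains a nitrile (-C#N), which satisfies every atom and bond constraint.
So the answer is (D).

D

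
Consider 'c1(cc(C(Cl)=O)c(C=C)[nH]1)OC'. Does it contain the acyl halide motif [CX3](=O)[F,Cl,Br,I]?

The pattern [CX3](=O)[F,Cl,Br,I] describes a carbonyl carbon bonded to a halogen — an acyl halide.
The molecule carries an acyl chloride (-C(=O)Cl), whose atoms satisfy every constraint of the query, so the pattern matches.

Yes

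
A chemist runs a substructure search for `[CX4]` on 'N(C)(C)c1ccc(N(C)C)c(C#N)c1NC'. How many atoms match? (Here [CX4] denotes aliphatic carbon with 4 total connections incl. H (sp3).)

5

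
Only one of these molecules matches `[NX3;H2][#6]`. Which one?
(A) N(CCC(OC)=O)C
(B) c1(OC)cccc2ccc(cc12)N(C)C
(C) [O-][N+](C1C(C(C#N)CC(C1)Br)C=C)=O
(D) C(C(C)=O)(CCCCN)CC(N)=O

D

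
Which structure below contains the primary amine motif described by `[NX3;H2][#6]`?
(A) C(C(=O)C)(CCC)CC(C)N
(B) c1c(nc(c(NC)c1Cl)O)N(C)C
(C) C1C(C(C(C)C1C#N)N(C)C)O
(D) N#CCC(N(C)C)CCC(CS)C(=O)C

A

[NX3;H2][#6] describes a trivalent nitrogen with two H attached to carbon (a primary amine).
(A) contains a primary amino group (-NH2), which satisfies every atom and bond constraint.
(B) has an N-methylamino group (-NHCH3) but the nitrogen bears two carbons and only one H (H1), not H2.
(C) has a dimethylamino group (-N(CH3)2) but the nitrogen has H0, not H2.
(D) has a nitrile (-C#N) but the nitrogen is NX1 (triple-bonded), not NX3 with two H.
So the answer is (A).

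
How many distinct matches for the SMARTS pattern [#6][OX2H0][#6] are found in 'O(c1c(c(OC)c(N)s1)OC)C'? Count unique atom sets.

3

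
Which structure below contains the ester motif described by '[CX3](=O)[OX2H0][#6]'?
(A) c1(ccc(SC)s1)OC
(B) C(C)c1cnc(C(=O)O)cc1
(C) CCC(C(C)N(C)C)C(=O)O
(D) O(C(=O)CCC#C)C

D

[CX3](=O)[OX2H0][#6] describes a carbonyl carbon bonded to an oxygen that is itself bonded to carbon (no H on that O) (an ester).
(A) has a methoxy ether (-OCH3) but the ether oxygen is not adjacent to a C=O carbon.
(B) has a carboxylic acid group (-C(=O)OH) but the singly-bonded O carries H (OX2H1, not H0).
(C) has a carboxylic acid group (-C(=O)OH) but the singly-bonded O carries H (OX2H1, not H0).
(D) contains a methyl-ester group (-C(=O)OCH3), which satisfies every atom and bond constraint.
So the answer is (D).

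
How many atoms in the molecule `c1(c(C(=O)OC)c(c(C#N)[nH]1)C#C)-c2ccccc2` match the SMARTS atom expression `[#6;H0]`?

8

Check the 19 heavy atoms by environment: 1× n (aromatic, H1) → no; 5× c (aromatic, H0) → match; 3× C (H0) → match; 1× N (H0) → no; 5× c (aromatic, H1) → no; 1× C (H1) → no; 2× O (H0) → no; 1× C (H3) → no.
Summing the matching environments: 5 + 3 = 8 matching atoms.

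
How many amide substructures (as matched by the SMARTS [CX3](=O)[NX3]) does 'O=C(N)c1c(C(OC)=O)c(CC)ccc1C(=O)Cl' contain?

1

[CX3](=O)[NX3] is the SMARTS for an amide: a carbonyl carbon bonded to a trivalent nitrogen.
Exactly one fragment in the molecule meets all constraints, giving 1 match.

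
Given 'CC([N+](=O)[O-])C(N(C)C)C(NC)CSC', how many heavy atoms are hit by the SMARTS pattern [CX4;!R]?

9

Check the 15 heavy atoms by environment: 9× C (X4, acyclic) → match; 1× S (X2, acyclic) → no; 2× N (X3, acyclic) → no; 1× N (charge +1, X3, acyclic) → no; 1× O (charge -1, X1, acyclic) → no; 1× O (X1, acyclic) → no.
That gives 9 matching atoms.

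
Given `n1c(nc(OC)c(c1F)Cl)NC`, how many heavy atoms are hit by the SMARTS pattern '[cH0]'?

4

Check the 12 heavy atoms by environment: 2× n (aromatic, H0) → no; 4× c (aromatic, H0) → match; 1× N (H1) → no; 2× C (H3) → no; 1× F (H0) → no; 1× O (H0) → no; 1× Cl (H0) → no.
That gives 4 matching atoms.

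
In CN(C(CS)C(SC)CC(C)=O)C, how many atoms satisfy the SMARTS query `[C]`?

The query [C] means: uppercase C matches aliphatic (non-aromatic) carbon only.
Check the 13 heavy atoms by environment: 9× C → match; 1× N → no; 2× S → no; 1× O → no.
That gives 9 matching atoms.

9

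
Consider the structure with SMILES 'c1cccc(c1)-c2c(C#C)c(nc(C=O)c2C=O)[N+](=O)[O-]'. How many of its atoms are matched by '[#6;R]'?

The query [#6;R] means: carbon that is part of a ring.
Check the 21 heavy atoms by environment: 1× n (aromatic, in 6-ring) → no; 11× c (aromatic, in 6-ring) → match; 4× C (acyclic) → no; 3× O (acyclic) → no; 1× N (charge +1, acyclic) → no; 1× O (charge -1, acyclic) → no.
That gives 11 matching atoms.

11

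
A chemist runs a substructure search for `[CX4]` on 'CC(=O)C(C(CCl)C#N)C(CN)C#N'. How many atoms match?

The query [CX4] means: C with X4: aliphatic carbon with exactly 4 total connections (bonds + H).
Check the 14 heavy atoms by environment: 6× C (X4) → match; 1× C (X3) → no; 1× O (X1) → no; 1× N (X3) → no; 2× C (X2) → no; 2× N (X1) → no; 1× Cl (X1) → no.
That gives 6 matching atoms.

6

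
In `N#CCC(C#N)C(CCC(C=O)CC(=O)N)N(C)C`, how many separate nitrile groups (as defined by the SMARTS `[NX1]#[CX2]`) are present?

2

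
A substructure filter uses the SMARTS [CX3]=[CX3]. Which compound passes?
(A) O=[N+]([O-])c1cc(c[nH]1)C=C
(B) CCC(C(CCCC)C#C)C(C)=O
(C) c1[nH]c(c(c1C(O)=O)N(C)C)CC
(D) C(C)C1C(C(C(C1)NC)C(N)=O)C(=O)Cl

A

[CX3]=[CX3] describes a non-aromatic C=C double bond between two sp2 carbons (an alkene).
(A) contains a vinyl group (-CH=CH2), which satisfies every atom and bond constraint.
(B) has an ethyl group (-CH2CH3) but its C-C bond is a single bond between CX4 carbons, not CX3=CX3.
(C) has an ethyl group (-CH2CH3) but its C-C bond is a single bond between CX4 carbons, not CX3=CX3.
(D) has an ethyl group (-CH2CH3) but its C-C bond is a single bond between CX4 carbons, not CX3=CX3.
So the answer is (A).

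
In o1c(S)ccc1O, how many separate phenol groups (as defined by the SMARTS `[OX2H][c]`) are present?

1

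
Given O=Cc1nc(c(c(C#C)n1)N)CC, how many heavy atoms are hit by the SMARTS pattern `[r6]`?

The query [r6] means: r6 matches atoms in a six-membered ring.
Check the 13 heavy atoms by environment: 2× n (aromatic, in 6-ring) → match; 4× c (aromatic, in 6-ring) → match; 5× C (acyclic) → no; 1× O (acyclic) → no; 1× N (acyclic) → no.
Summing the matching environments: 2 + 4 = 6 matching atoms.

6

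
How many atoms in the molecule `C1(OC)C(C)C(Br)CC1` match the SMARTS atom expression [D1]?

3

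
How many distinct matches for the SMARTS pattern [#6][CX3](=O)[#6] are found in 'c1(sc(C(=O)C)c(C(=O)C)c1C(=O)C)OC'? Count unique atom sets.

3

[#6][CX3](=O)[#6] is the SMARTS for a ketone: a carbonyl carbon (no H) flanked by two carbons.
The molecule carries 3 separate instances of an acetyl/ketone group (-C(=O)CH3) meeting every constraint; each maps to a distinct set of atoms, giving 3 matches.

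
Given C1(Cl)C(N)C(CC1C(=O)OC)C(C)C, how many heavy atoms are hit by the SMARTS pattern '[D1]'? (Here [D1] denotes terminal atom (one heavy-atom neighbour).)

6

The query [D1] means: atom with exactly one heavy-atom neighbour (degree 1).
Check the 14 heavy atoms by environment: 6× C (D3) → no; 1× C (D2) → no; 1× Cl (D1) → match; 1× O (D1) → match; 1× O (D2) → no; 3× C (D1) → match; 1× N (D1) → match.
Summing the matching environments: 1 + 1 + 3 + 1 = 6 matching atoms.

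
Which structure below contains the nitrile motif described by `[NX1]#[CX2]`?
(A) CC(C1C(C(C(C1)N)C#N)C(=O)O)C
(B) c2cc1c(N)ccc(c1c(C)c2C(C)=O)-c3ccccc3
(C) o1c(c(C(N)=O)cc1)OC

[NX1]#[CX2] describes a nitrogen triple-bonded to a two-connected carbon (a nitrile).
(A) contains a nitrile (-C#N), which satisfies every atom and bond constraint.
(B) has a primary amino group (-NH2) but the nitrogen is NX3 (three connections), not NX1 triple-bonded.
(C) has a primary amide (-C(=O)NH2) but the nitrogen is NX3, not NX1.
So the answer is (A).

A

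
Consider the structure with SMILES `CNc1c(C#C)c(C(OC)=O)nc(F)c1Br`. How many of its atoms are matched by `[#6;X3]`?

6

The query [#6;X3] means: any carbon (aromatic or not) with three total connections.
Check the 16 heavy atoms by environment: 1× n (aromatic, X2) → no; 5× c (aromatic, X3) → match; 1× Br (X1) → no; 1× N (X3) → no; 2× C (X4) → no; 1× C (X3) → match; 1× O (X1) → no; 1× O (X2) → no; 1× F (X1) → no; 2× C (X2) → no.
Summing the matching environments: 5 + 1 = 6 matching atoms.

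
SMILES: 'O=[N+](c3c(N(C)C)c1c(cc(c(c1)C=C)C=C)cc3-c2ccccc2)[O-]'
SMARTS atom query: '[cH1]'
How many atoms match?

8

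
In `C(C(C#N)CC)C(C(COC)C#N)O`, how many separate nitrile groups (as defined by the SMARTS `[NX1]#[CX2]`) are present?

2

[NX1]#[CX2] is the SMARTS for a nitrile: a nitrogen triple-bonded to a two-connected carbon.
The molecule carries 2 separate instances of a nitrile (-C#N) meeting every constraint; each maps to a distinct set of atoms, giving 2 matches.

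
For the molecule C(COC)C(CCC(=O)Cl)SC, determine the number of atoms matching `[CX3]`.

1

The query [CX3] means: C with X3: aliphatic carbon with exactly 3 total connections.
Check the 12 heavy atoms by environment: 7× C (X4) → no; 1× O (X2) → no; 1× C (X3) → match; 1× O (X1) → no; 1× Cl (X1) → no; 1× S (X2) → no.
That gives 1 matching atom.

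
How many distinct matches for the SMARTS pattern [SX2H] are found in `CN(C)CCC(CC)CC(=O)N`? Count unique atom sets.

0

[SX2H] is the SMARTS for a thiol: an aliphatic sulfur with two connections, one being H.
No fragment in the molecule satisfies every constraint, giving 0 matches.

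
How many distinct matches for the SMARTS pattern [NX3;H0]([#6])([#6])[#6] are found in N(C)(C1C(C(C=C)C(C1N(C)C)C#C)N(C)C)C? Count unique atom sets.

3

[NX3;H0]([#6])([#6])[#6] is the SMARTS for a tertiary amine: a trivalent nitrogen with no H, bonded to three carbons.
The molecule carries 3 separate instances of a dimethylamino group (-N(CH3)2) meeting every constraint; each maps to a distinct set of atoms, giving 3 matches.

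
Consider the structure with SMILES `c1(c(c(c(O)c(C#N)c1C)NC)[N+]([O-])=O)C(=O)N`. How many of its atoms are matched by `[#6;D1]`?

2

The query [#6;D1] means: carbon bonded to exactly one heavy atom.
Check the 18 heavy atoms by environment: 6× c (aromatic, D3) → no; 1× N (charge +1, D3) → no; 1× O (charge -1, D1) → no; 3× O (D1) → no; 1× N (D2) → no; 2× C (D1) → match; 1× C (D2) → no; 2× N (D1) → no; 1× C (D3) → no.
That gives 2 matching atoms.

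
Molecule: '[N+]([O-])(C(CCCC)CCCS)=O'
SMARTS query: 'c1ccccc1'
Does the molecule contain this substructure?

No

The pattern c1ccccc1 describes six aromatic carbons in a ring — a benzene ring.
The closest candidate here is a methyl group (-CH3), but no six-membered all-carbon aromatic ring is present. No other fragment satisfies the full query, so there is no match.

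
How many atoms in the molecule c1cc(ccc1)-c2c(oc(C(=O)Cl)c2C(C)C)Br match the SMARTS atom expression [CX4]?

The query [CX4] means: C with X4: aliphatic carbon with exactly 4 total connections (bonds + H).
Check the 18 heavy atoms by environment: 1× o (aromatic, X2) → no; 10× c (aromatic, X3) → no; 1× C (X3) → no; 1× O (X1) → no; 1× Cl (X1) → no; 1× Br (X1) → no; 3× C (X4) → match.
That gives 3 matching atoms.

3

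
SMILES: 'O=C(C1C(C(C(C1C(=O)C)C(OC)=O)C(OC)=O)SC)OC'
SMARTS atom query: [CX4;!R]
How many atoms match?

5

Check the 22 heavy atoms by environment: 5× C (X4, in 5-ring) → no; 4× C (X3, acyclic) → no; 4× O (X1, acyclic) → no; 3× O (X2, acyclic) → no; 5× C (X4, acyclic) → match; 1× S (X2, acyclic) → no.
That gives 5 matching atoms.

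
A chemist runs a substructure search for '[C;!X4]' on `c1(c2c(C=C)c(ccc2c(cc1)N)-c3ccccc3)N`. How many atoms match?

2

The query [C;!X4] means: aliphatic carbon that does not have four total connections.
Check the 20 heavy atoms by environment: 16× c (aromatic, X3) → no; 2× C (X3) → match; 2× N (X3) → no.
That gives 2 matching atoms.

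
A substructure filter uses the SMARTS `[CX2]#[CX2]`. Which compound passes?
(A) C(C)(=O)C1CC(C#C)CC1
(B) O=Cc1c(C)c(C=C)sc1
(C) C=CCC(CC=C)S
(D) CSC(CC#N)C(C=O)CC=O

[CX2]#[CX2] describes a carbon-carbon triple bond (an alkyne).
(A) contains an ethynyl group (-C#CH), which satisfies every atom and bond constraint.
(B) has a vinyl group (-CH=CH2) but the C=C is a double bond; both carbons are CX3, not CX2.
(C) has a vinyl group (-CH=CH2) but the C=C is a double bond; both carbons are CX3, not CX2.
(D) has a nitrile (-C#N) but the triple bond is C#N, not C#C.
So the answer is (A).

A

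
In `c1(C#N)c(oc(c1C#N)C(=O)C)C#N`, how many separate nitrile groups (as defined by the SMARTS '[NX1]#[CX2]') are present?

[NX1]#[CX2] is the SMARTS for a nitrile: a nitrogen triple-bonded to a two-connected carbon.
The molecule carries 3 separate instances of a nitrile (-C#N) meeting every constraint; each maps to a distinct set of atoms, giving 3 matches.

3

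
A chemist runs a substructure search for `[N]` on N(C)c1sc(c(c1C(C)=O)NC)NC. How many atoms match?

The query [N] means: uppercase N matches aliphatic (non-aromatic) nitrogen only.
Check the 14 heavy atoms by environment: 1× s (aromatic) → no; 4× c (aromatic) → no; 5× C → no; 1× O → no; 3× N → match.
That gives 3 matching atoms.

3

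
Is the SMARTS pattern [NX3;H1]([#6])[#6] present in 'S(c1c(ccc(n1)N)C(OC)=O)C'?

The pattern [NX3;H1]([#6])[#6] describes a trivalent nitrogen with one H, bonded to two carbons — a secondary amine.
The closest candidate here is a primary amino group (-NH2), but the nitrogen has H2 and only one carbon neighbour. No other fragment satisfies the full query, so there is no match.

No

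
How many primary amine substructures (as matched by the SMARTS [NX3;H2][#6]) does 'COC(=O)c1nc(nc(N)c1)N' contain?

2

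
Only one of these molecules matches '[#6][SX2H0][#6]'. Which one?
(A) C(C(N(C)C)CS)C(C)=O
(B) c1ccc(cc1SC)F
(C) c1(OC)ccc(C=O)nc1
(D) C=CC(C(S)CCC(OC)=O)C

B

[#6][SX2H0][#6] describes an aliphatic sulfur bridging two carbons with no H on the sulfur (a thioether).
(A) has a thiol (-SH) but the sulfur has H1, not H0 bridging two carbons.
(B) contains a methylthio ether (-SCH3), which satisfies every atom and bond constraint.
(C) has a methoxy ether (-OCH3) but the bridging atom is O, not S.
(D) has a thiol (-SH) but the sulfur has H1, not H0 bridging two carbons.
So the answer is (B).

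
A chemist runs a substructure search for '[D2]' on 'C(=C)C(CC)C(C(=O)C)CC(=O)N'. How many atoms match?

3

The query [D2] means: atom with exactly two heavy-atom neighbours.
Check the 13 heavy atoms by environment: 3× C (D2) → match; 4× C (D3) → no; 2× O (D1) → no; 1× N (D1) → no; 3× C (D1) → no.
That gives 3 matching atoms.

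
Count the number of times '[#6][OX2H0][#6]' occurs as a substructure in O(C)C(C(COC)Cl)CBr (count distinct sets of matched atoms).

[#6][OX2H0][#6] is the SMARTS for an ether: an aliphatic oxygen bridging two carbons with no H on the oxygen.
The molecule carries 2 separate instances of a methoxy ether (-OCH3) meeting every constraint; each maps to a distinct set of atoms, giving 2 matches.

2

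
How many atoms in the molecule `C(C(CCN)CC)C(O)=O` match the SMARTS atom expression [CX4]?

6

The query [CX4] means: C with X4: aliphatic carbon with exactly 4 total connections (bonds + H).
Check the 10 heavy atoms by environment: 6× C (X4) → match; 1× C (X3) → no; 1× O (X1) → no; 1× O (X2) → no; 1× N (X3) → no.
That gives 6 matching atoms.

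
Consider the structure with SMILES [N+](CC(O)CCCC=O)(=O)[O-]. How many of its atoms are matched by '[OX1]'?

The query [OX1] means: aliphatic oxygen with one total connection — typically a carbonyl =O or an oxide.
Check the 11 heavy atoms by environment: 5× C (X4) → no; 1× O (X2) → no; 1× C (X3) → no; 2× O (X1) → match; 1× N (charge +1, X3) → no; 1× O (charge -1, X1) → match.
Summing the matching environments: 2 + 1 = 3 matching atoms.

3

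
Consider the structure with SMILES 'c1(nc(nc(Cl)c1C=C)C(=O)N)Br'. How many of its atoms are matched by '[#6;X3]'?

7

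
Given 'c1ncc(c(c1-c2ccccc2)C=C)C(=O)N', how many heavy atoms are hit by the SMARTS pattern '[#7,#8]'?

3

The query [#7,#8] means: nitrogen or oxygen (comma = OR).
Check the 17 heavy atoms by environment: 1× n (aromatic) → match; 11× c (aromatic) → no; 3× C → no; 1× O → match; 1× N → match.
Summing the matching environments: 1 + 1 + 1 = 3 matching atoms.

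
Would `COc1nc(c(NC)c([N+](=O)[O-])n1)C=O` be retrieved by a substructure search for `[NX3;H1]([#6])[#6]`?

Yes

The pattern [NX3;H1]([#6])[#6] describes a trivalent nitrogen with one H, bonded to two carbons — a secondary amine.
The molecule carries an N-methylamino group (-NHCH3), whose atoms satisfy every constraint of the query, so the pattern matches.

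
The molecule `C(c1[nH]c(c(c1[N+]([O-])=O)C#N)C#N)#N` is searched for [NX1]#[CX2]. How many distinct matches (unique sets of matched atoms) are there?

3

[NX1]#[CX2] is the SMARTS for a nitrile: a nitrogen triple-bonded to a two-connected carbon.
The molecule carries 3 separate instances of a nitrile (-C#N) meeting every constraint; each maps to a distinct set of atoms, giving 3 matches.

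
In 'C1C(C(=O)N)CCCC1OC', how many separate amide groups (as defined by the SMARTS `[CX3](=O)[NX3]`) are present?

1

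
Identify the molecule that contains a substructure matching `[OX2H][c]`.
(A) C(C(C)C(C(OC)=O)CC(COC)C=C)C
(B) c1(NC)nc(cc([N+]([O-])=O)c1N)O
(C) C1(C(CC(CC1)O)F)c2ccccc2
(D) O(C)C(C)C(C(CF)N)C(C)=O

B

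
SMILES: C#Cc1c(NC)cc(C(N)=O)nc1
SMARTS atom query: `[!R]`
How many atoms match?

7

The query [!R] means: !R matches any atom not in a ring.
Check the 13 heavy atoms by environment: 1× n (aromatic, in 6-ring) → no; 5× c (aromatic, in 6-ring) → no; 2× N (acyclic) → match; 4× C (acyclic) → match; 1× O (acyclic) → match.
Summing the matching environments: 2 + 4 + 1 = 7 matching atoms.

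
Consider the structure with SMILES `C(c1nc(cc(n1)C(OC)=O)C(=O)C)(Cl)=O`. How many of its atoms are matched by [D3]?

The query [D3] means: atom with exactly three heavy-atom neighbours.
Check the 16 heavy atoms by environment: 2× n (aromatic, D2) → no; 3× c (aromatic, D3) → match; 1× c (aromatic, D2) → no; 3× C (D3) → match; 3× O (D1) → no; 1× Cl (D1) → no; 1× O (D2) → no; 2× C (D1) → no.
Summing the matching environments: 3 + 3 = 6 matching atoms.

6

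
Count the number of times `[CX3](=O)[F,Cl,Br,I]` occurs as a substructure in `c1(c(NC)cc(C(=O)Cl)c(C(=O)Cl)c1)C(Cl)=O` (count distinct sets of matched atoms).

[CX3](=O)[F,Cl,Br,I] is the SMARTS for an acyl halide: a carbonyl carbon bonded to a halogen.
The molecule carries 3 separate instances of an acyl chloride (-C(=O)Cl) meeting every constraint; each maps to a distinct set of atoms, giving 3 matches.

3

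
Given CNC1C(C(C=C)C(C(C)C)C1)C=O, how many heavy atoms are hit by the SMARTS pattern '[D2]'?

The query [D2] means: atom with exactly two heavy-atom neighbours.
Check the 14 heavy atoms by environment: 3× C (D2) → match; 5× C (D3) → no; 4× C (D1) → no; 1× O (D1) → no; 1× N (D2) → match.
Summing the matching environments: 3 + 1 = 4 matching atoms.

4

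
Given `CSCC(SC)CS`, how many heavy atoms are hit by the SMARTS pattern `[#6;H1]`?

1

Check the 8 heavy atoms by environment: 2× C (H2) → no; 1× C (H1) → match; 2× S (H0) → no; 2× C (H3) → no; 1× S (H1) → no.
That gives 1 matching atom.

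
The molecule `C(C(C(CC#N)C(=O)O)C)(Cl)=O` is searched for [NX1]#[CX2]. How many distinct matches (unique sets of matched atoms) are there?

1

[NX1]#[CX2] is the SMARTS for a nitrile: a nitrogen triple-bonded to a two-connected carbon.
Exactly one fragment in the molecule meets all constraints, giving 1 match.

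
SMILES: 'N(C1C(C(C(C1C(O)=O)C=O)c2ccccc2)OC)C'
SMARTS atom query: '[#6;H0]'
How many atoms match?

Check the 20 heavy atoms by environment: 6× C (H1) → no; 3× O (H0) → no; 2× C (H3) → no; 1× C (H0) → match; 1× O (H1) → no; 1× c (aromatic, H0) → match; 5× c (aromatic, H1) → no; 1× N (H1) → no.
Summing the matching environments: 1 + 1 = 2 matching atoms.

2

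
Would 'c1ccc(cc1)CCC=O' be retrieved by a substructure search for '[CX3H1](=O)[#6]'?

Yes

The pattern [CX3H1](=O)[#6] describes an sp2 carbon with one H, double-bonded to O and single-bonded to carbon — an aldehyde.
The molecule carries an aldehyde (-CHO), whose atoms satisfy every constraint of the query, so the pattern matches.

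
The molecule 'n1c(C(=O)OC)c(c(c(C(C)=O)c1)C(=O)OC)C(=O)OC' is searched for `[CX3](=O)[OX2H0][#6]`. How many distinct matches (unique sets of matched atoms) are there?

3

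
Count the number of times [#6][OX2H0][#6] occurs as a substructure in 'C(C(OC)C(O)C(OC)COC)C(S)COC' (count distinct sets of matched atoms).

[#6][OX2H0][#6] is the SMARTS for an ether: an aliphatic oxygen bridging two carbons with no H on the oxygen.
The molecule carries 4 separate instances of a methoxy ether (-OCH3) meeting every constraint; each maps to a distinct set of atoms, giving 4 matches.

4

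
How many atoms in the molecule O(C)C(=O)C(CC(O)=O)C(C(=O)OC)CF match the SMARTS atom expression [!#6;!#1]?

7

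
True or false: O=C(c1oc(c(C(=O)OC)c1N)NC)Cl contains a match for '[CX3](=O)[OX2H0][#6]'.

The pattern [CX3](=O)[OX2H0][#6] describes a carbonyl carbon bonded to an oxygen that is itself bonded to carbon (no H on that O) — an ester.
The molecule carries a methyl-ester group (-C(=O)OCH3), whose atoms satisfy every constraint of the query, so the pattern matches.

True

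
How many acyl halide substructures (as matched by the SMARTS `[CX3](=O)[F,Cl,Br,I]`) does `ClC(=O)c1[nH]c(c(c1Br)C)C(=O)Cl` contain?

2

[CX3](=O)[F,Cl,Br,I] is the SMARTS for an acyl halide: a carbonyl carbon bonded to a halogen.
The molecule carries 2 separate instances of an acyl chloride (-C(=O)Cl) meeting every constraint; each maps to a distinct set of atoms, giving 2 matches.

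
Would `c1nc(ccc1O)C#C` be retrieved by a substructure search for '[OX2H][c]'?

Yes

The pattern [OX2H][c] describes a hydroxyl oxygen attached to an aromatic carbon — a phenol.
The molecule carries a hydroxyl group (-OH), whose atoms satisfy every constraint of the query, so the pattern matches.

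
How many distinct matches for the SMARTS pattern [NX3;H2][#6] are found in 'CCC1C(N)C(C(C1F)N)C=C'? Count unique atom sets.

2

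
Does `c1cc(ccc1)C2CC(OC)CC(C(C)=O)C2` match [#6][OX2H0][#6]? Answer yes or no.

The pattern [#6][OX2H0][#6] describes an aliphatic oxygen bridging two carbons with no H on the oxygen — an ether.
The molecule carries a methoxy ether (-OCH3), whose atoms satisfy every constraint of the query, so the pattern matches.

Yes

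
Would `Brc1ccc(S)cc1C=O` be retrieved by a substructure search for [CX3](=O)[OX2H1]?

No

The pattern [CX3](=O)[OX2H1] describes an sp2 carbon double-bonded to O and single-bonded to an -OH oxygen — a carboxylic acid.
The closest candidate here is an aldehyde (-CHO), but there is no singly-bonded oxygen on the carbonyl carbon. No other fragment satisfies the full query, so there is no match.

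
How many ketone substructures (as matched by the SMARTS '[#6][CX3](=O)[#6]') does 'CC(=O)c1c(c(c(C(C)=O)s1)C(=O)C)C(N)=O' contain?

[#6][CX3](=O)[#6] is the SMARTS for a ketone: a carbonyl carbon (no H) flanked by two carbons.
The molecule carries 3 separate instances of an acetyl/ketone group (-C(=O)CH3) meeting every constraint; each maps to a distinct set of atoms, giving 3 matches.

3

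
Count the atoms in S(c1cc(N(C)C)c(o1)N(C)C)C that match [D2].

3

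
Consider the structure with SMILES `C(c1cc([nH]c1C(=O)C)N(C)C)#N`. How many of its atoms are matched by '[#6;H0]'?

5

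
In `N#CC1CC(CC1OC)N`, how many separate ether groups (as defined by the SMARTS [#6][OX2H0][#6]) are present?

1

[#6][OX2H0][#6] is the SMARTS for an ether: an aliphatic oxygen bridging two carbons with no H on the oxygen.
Exactly one fragment in the molecule meets all constraints, giving 1 match.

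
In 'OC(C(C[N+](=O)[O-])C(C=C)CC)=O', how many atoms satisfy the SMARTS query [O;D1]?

4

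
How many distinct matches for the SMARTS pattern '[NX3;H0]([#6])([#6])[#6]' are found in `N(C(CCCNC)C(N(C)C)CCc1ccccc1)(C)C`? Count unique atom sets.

[NX3;H0]([#6])([#6])[#6] is the SMARTS for a tertiary amine: a trivalent nitrogen with no H, bonded to three carbons.
The molecule carries 2 separate instances of a dimethylamino group (-N(CH3)2) meeting every constraint; each maps to a distinct set of atoms, giving 2 matches.

2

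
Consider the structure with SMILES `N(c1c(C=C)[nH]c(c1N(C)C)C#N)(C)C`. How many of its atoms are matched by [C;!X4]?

3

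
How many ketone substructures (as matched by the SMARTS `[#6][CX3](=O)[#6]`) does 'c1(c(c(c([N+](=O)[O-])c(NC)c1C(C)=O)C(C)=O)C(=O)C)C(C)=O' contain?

[#6][CX3](=O)[#6] is the SMARTS for a ketone: a carbonyl carbon (no H) flanked by two carbons.
The molecule carries 4 separate instances of an acetyl/ketone group (-C(=O)CH3) meeting every constraint; each maps to a distinct set of atoms, giving 4 matches.

4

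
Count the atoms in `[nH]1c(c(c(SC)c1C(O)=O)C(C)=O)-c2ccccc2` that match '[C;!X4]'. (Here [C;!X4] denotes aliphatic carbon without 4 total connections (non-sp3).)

2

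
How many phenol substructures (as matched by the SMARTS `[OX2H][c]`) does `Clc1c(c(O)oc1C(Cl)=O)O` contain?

2

[OX2H][c] is the SMARTS for a phenol: a hydroxyl oxygen attached to an aromatic carbon.
The molecule carries 2 separate instances of a hydroxyl group (-OH) meeting every constraint; each maps to a distinct set of atoms, giving 2 matches.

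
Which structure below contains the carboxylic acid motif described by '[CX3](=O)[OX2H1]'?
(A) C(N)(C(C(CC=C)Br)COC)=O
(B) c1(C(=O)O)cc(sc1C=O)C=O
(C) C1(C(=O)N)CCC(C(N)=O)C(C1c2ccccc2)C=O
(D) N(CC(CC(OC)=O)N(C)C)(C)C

[CX3](=O)[OX2H1] describes an sp2 carbon double-bonded to O and single-bonded to an -OH oxygen (a carboxylic acid).
(A) has a primary amide (-C(=O)NH2) but the carbonyl is bonded to N, not to an -OH oxygen.
(B) contains a carboxylic acid group (-C(=O)OH), which satisfies every atom and bond constraint.
(C) has a primary amide (-C(=O)NH2) but the carbonyl is bonded to N, not to an -OH oxygen.
(D) has a methyl-ester group (-C(=O)OCH3) but the singly-bonded O has no H (OX2H0, not OX2H1).
So the answer is (B).

B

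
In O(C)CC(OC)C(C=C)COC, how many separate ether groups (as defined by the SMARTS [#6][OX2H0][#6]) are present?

3

[#6][OX2H0][#6] is the SMARTS for an ether: an aliphatic oxygen bridging two carbons with no H on the oxygen.
The molecule carries 3 separate instances of a methoxy ether (-OCH3) meeting every constraint; each maps to a distinct set of atoms, giving 3 matches.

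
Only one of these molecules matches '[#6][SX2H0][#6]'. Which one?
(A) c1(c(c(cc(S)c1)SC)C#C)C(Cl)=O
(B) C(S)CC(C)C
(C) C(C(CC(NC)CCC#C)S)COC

A

[#6][SX2H0][#6] describes an aliphatic sulfur bridging two carbons with no H on the sulfur (a thioether).
(A) contains a methylthio ether (-SCH3), which satisfies every atom and bond constraint.
(B) has a thiol (-SH) but the sulfur has H1, not H0 bridging two carbons.
(C) has a thiol (-SH) but the sulfur has H1, not H0 bridging two carbons.
So the answer is (A).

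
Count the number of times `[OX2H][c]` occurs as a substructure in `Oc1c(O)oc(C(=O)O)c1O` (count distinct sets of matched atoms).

[OX2H][c] is the SMARTS for a phenol: a hydroxyl oxygen attached to an aromatic carbon.
The molecule carries 3 separate instances of a hydroxyl group (-OH) meeting every constraint; each maps to a distinct set of atoms, giving 3 matches.

3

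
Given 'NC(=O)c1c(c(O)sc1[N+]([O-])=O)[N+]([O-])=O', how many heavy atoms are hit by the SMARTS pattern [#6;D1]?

0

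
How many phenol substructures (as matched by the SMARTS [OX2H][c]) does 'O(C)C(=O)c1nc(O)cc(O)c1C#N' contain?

2

[OX2H][c] is the SMARTS for a phenol: a hydroxyl oxygen attached to an aromatic carbon.
The molecule carries 2 separate instances of a hydroxyl group (-OH) meeting every constraint; each maps to a distinct set of atoms, giving 2 matches.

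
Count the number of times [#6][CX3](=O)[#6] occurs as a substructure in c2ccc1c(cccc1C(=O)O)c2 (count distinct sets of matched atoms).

[#6][CX3](=O)[#6] is the SMARTS for a ketone: a carbonyl carbon (no H) flanked by two carbons.
The molecule has a carboxylic acid group (-C(=O)OH), but one neighbour of the carbonyl carbon is O, not C; nothing else fits, so there are 0 matches.

0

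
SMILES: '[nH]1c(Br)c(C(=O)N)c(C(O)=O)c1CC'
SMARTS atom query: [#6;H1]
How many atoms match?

0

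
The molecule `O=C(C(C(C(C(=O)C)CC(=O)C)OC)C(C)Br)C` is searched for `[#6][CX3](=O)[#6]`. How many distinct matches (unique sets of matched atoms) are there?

[#6][CX3](=O)[#6] is the SMARTS for a ketone: a carbonyl carbon (no H) flanked by two carbons.
The molecule carries 3 separate instances of an acetyl/ketone group (-C(=O)CH3) meeting every constraint; each maps to a distinct set of atoms, giving 3 matches.

3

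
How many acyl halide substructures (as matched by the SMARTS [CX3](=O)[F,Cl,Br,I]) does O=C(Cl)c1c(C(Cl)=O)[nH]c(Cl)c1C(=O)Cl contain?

[CX3](=O)[F,Cl,Br,I] is the SMARTS for an acyl halide: a carbonyl carbon bonded to a halogen.
The molecule carries 3 separate instances of an acyl chloride (-C(=O)Cl) meeting every constraint; each maps to a distinct set of atoms, giving 3 matches.

3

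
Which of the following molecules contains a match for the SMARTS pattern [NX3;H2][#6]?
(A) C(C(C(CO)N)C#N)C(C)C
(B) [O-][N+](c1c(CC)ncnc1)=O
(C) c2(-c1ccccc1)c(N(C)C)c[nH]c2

A

[NX3;H2][#6] describes a trivalent nitrogen with two H attached to carbon (a primary amine).
(A) contains a primary amino group (-NH2), which satisfies every atom and bond constraint.
(B) has a nitro group (-[N+](=O)[O-]) but the nitrogen is [N+] with no H, not NX3H2.
(C) has a dimethylamino group (-N(CH3)2) but the nitrogen has H0, not H2.
So the answer is (A).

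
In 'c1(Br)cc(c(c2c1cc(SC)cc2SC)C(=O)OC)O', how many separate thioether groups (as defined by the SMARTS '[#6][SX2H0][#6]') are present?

2

[#6][SX2H0][#6] is the SMARTS for a thioether: an aliphatic sulfur bridging two carbons with no H on the sulfur.
The molecule carries 2 separate instances of a methylthio ether (-SCH3) meeting every constraint; each maps to a distinct set of atoms, giving 2 matches.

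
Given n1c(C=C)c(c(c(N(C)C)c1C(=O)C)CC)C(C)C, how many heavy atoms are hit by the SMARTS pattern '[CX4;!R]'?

8

Check the 19 heavy atoms by environment: 1× n (aromatic, X2, in 6-ring) → no; 5× c (aromatic, X3, in 6-ring) → no; 8× C (X4, acyclic) → match; 1× N (X3, acyclic) → no; 3× C (X3, acyclic) → no; 1× O (X1, acyclic) → no.
That gives 8 matching atoms.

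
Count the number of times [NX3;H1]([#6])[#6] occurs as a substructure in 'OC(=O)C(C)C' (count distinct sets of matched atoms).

0

[NX3;H1]([#6])[#6] is the SMARTS for a secondary amine: a trivalent nitrogen with one H, bonded to two carbons.
No fragment in the molecule satisfies every constraint, giving 0 matches.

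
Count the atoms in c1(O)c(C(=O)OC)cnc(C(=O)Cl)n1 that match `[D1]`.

5

The query [D1] means: atom with exactly one heavy-atom neighbour (degree 1).
Check the 14 heavy atoms by environment: 2× n (aromatic, D2) → no; 3× c (aromatic, D3) → no; 1× c (aromatic, D2) → no; 3× O (D1) → match; 2× C (D3) → no; 1× O (D2) → no; 1× C (D1) → match; 1× Cl (D1) → match.
Summing the matching environments: 3 + 1 + 1 = 5 matching atoms.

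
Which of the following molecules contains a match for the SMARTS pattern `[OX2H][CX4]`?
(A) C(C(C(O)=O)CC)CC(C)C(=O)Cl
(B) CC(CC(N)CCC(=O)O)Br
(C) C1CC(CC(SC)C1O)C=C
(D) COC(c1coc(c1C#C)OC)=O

C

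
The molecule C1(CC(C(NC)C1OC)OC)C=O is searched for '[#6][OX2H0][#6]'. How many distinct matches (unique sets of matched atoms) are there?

2

[#6][OX2H0][#6] is the SMARTS for an ether: an aliphatic oxygen bridging two carbons with no H on the oxygen.
The molecule carries 2 separate instances of a methoxy ether (-OCH3) meeting every constraint; each maps to a distinct set of atoms, giving 2 matches.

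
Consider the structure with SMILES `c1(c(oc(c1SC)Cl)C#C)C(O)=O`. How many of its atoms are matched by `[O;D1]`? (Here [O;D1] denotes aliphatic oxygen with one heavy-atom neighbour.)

Check the 13 heavy atoms by environment: 1× o (aromatic, D2) → no; 4× c (aromatic, D3) → no; 1× S (D2) → no; 2× C (D1) → no; 1× C (D2) → no; 1× C (D3) → no; 2× O (D1) → match; 1× Cl (D1) → no.
That gives 2 matching atoms.

2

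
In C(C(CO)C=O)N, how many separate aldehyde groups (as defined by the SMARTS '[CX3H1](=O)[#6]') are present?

1

[CX3H1](=O)[#6] is the SMARTS for an aldehyde: an sp2 carbon with one H, double-bonded to O and single-bonded to carbon.
Exactly one fragment in the molecule meets all constraints, giving 1 match.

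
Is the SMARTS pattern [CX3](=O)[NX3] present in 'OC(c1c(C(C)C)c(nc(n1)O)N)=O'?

No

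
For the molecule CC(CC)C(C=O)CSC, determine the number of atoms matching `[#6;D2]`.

The query [#6;D2] means: any carbon bonded to exactly two heavy atoms.
Check the 10 heavy atoms by environment: 3× C (D1) → no; 2× C (D3) → no; 3× C (D2) → match; 1× O (D1) → no; 1× S (D2) → no.
That gives 3 matching atoms.

3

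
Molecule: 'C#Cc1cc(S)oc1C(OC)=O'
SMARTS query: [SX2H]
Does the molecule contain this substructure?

The pattern [SX2H] describes an aliphatic sulfur with two connections, one being H — a thiol.
The molecule carries a thiol (-SH), whose atoms satisfy every constraint of the query, so the pattern matches.

Yes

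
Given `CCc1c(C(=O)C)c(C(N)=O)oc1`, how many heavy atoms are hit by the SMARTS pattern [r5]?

5

The query [r5] means: r5 matches atoms in a five-membered ring.
Check the 13 heavy atoms by environment: 1× o (aromatic, in 5-ring) → match; 4× c (aromatic, in 5-ring) → match; 5× C (acyclic) → no; 2× O (acyclic) → no; 1× N (acyclic) → no.
Summing the matching environments: 1 + 4 = 5 matching atoms.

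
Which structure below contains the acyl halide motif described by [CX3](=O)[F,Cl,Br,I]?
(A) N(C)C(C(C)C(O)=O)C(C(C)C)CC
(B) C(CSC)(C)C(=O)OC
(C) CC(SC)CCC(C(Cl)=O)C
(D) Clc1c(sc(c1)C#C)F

[CX3](=O)[F,Cl,Br,I] describes a carbonyl carbon bonded to a halogen (an acyl halide).
(A) has a carboxylic acid group (-C(=O)OH) but the carbonyl is bonded to -OH, not to a halogen.
(B) has a methyl-ester group (-C(=O)OCH3) but the carbonyl is bonded to -O-C, not to a halogen.
(C) contains an acyl chloride (-C(=O)Cl), which satisfies every atom and bond constraint.
(D) has a chloro substituent but the Cl is not on a carbonyl carbon.
So the answer is (C).

C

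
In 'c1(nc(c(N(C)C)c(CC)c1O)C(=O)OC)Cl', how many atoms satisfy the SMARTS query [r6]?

6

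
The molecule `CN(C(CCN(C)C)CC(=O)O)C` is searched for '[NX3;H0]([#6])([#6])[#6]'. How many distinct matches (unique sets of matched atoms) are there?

[NX3;H0]([#6])([#6])[#6] is the SMARTS for a tertiary amine: a trivalent nitrogen with no H, bonded to three carbons.
The molecule carries 2 separate instances of a dimethylamino group (-N(CH3)2) meeting every constraint; each maps to a distinct set of atoms, giving 2 matches.

2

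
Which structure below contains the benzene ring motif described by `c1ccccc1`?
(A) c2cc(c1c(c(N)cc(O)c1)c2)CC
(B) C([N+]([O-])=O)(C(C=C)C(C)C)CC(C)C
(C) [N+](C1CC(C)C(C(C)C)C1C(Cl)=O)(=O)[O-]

A

c1ccccc1 describes six aromatic carbons in a ring (a benzene ring).
(A) contains the required atom environment, so the pattern matches.
(B) has a methyl group (-CH3) but no six-membered all-carbon aromatic ring is present.
(C) has a methyl group (-CH3) but no six-membered all-carbon aromatic ring is present.
So the answer is (A).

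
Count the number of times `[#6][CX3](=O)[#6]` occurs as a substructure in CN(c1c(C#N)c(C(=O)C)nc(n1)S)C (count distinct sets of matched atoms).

1

[#6][CX3](=O)[#6] is the SMARTS for a ketone: a carbonyl carbon (no H) flanked by two carbons.
Exactly one fragment in the molecule meets all constraints, giving 1 match.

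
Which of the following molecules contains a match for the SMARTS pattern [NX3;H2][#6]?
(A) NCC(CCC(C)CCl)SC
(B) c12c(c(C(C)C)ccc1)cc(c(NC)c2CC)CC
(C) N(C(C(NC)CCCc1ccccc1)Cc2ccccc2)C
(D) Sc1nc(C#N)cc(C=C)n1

A

[NX3;H2][#6] describes a trivalent nitrogen with two H attached to carbon (a primary amine).
(A) contains a primary amino group (-NH2), which satisfies every atom and bond constraint.
(B) has an N-methylamino group (-NHCH3) but the nitrogen bears two carbons and only one H (H1), not H2.
(C) has an N-methylamino group (-NHCH3) but the nitrogen bears two carbons and only one H (H1), not H2.
(D) has a nitrile (-C#N) but the nitrogen is NX1 (triple-bonded), not NX3 with two H.
So the answer is (A).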